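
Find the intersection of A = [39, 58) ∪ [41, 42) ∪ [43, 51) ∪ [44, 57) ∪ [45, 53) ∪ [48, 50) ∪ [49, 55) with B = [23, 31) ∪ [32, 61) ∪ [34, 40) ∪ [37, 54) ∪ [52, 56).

[39, 58)

Merge the first list: [39, 58).
Merge the second list: [23, 31), [32, 61).
[39, 58) overlaps B on [39, 58).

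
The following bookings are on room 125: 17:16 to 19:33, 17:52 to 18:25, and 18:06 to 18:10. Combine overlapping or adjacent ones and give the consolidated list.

17:52–18:25 overlaps/touches 17:16–19:33 → extend to 17:16–19:33.
18:06–18:10 overlaps/touches 17:16–19:33 → extend to 17:16–19:33.

17:16–19:33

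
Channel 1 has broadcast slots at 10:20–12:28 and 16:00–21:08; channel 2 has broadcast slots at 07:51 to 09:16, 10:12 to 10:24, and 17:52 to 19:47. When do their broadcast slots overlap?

10:20-10:24, 17:52-19:47

10:20-12:28 overlaps B on 10:20-10:24.
16:00-21:08 overlaps B on 17:52-19:47.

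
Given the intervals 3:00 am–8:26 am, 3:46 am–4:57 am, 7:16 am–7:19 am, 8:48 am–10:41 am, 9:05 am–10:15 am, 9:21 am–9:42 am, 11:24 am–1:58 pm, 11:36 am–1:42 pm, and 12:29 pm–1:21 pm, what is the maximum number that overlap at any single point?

3

Sweep endpoints in order; track running count of active intervals.
Peak of 3 reached at 9:21 am.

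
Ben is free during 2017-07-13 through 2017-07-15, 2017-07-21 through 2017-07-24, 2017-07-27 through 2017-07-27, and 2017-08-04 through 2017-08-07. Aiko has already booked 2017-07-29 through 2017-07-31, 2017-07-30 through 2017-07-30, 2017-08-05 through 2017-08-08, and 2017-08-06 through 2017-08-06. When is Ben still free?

B, merged: 2017-07-29 through 2017-07-31, 2017-08-05 through 2017-08-08.
2017-07-13 through 2017-07-15 is untouched.
2017-07-21 through 2017-07-24 is untouched.
2017-07-27 through 2017-07-27 is untouched.
2017-08-04 through 2017-08-07 with B removed leaves 2017-08-04 through 2017-08-04.

2017-07-13 through 2017-07-15, 2017-07-21 through 2017-07-24, 2017-07-27 through 2017-07-27, 2017-08-04 through 2017-08-04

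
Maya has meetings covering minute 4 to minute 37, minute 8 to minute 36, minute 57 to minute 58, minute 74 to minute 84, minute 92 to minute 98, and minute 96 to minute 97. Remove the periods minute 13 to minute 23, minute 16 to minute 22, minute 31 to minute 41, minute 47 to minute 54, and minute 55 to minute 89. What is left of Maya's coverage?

Merge the first list: minute 4 to minute 37, minute 57 to minute 58, minute 74 to minute 84, minute 92 to minute 98.
Merge the second list: minute 13 to minute 23, minute 31 to minute 41, minute 47 to minute 54, minute 55 to minute 89.
minute 4 to minute 37 with B removed leaves minute 4 to minute 13, minute 23 to minute 31.
minute 57 to minute 58 lies entirely inside B → drops out.
minute 74 to minute 84 lies entirely inside B → drops out.
minute 92 to minute 98 is untouched.

minute 4 to minute 13, minute 23 to minute 31, minute 92 to minute 98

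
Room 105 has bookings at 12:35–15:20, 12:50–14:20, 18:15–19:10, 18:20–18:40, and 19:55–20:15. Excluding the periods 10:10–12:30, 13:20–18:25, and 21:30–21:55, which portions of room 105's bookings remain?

First set merges to 12:35–15:20, 18:15–19:10, 19:55–20:15.
12:35–15:20 with B removed leaves 12:35–13:20.
18:15–19:10 with B removed leaves 18:25–19:10.
19:55–20:15 is untouched.

12:35–13:20, 18:25–19:10, 19:55–20:15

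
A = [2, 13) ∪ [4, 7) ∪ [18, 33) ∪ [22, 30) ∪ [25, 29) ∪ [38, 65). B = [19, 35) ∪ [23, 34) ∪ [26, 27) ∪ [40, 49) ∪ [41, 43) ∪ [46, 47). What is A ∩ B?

[19, 33) ∪ [40, 49)

Merge the first list: [2, 13), [18, 33), [38, 65).
Merge the second list: [19, 35), [40, 49).
[2, 13): no overlap with the second set.
[18, 33) meets the second set on [19, 33).
[38, 65) meets the second set on [40, 49).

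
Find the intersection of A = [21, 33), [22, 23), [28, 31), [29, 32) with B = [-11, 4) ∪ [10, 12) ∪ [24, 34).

[24, 33)

A, merged: [21, 33).
[21, 33) ∩ B → [24, 33).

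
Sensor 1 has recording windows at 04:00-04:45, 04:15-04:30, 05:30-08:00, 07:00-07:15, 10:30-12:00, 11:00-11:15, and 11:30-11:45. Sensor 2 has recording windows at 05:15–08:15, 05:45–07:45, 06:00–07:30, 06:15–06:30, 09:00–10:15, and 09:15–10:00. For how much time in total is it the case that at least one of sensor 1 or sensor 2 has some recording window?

A, merged: 04:00–04:45, 05:30–08:00, 10:30–12:00.
B, merged: 05:15–08:15, 09:00–10:15.
A ∪ B = 04:00–04:45, 05:15–08:15, 09:00–10:15, 10:30–12:00.
Total: 45 min + 3 h + 1 h 15 min + 1 h 30 min = 6 h 30 min.

6 h 30 min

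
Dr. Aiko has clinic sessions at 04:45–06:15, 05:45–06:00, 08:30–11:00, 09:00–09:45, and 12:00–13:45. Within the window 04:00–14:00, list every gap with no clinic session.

04:00–04:45, 06:15–08:30, 11:00–12:00, 13:45–14:00

The merged coverage is 04:45–06:15, 08:30–11:00, 12:00–13:45.
Gaps within 04:00–14:00: 04:00–04:45, 06:15–08:30, 11:00–12:00, 13:45–14:00.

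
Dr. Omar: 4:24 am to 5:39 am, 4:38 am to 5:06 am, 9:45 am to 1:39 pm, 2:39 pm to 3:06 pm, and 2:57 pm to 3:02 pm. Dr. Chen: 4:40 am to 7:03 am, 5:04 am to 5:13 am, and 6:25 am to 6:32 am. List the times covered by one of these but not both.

4:24 am-4:40 am, 5:39 am-7:03 am, 9:45 am-1:39 pm, 2:39 pm-3:06 pm

First set merges to 4:24 am-5:39 am, 9:45 am-1:39 pm, 2:39 pm-3:06 pm.
Second set merges to 4:40 am-7:03 am.
A \ B = 4:24 am-4:40 am, 9:45 am-1:39 pm, 2:39 pm-3:06 pm.
B \ A = 5:39 am-7:03 am.
Union of the two gives the symmetric difference.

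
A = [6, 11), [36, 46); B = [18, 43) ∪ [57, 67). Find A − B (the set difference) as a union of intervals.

[6, 11): nothing removed.
[36, 46) \ B = [43, 46).

[6, 11) ∪ [43, 46)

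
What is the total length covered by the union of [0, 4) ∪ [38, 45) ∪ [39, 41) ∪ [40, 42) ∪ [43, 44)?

Merged: [0, 4), [38, 45).
Lengths: 4 + 7 = 11.

11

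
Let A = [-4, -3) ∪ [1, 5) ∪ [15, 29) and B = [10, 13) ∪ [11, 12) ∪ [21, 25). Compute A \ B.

B, merged: [10, 13), [21, 25).
[-4, -3) is untouched.
[1, 5) is untouched.
[15, 29) with B removed leaves [15, 21), [25, 29).

[-4, -3) ∪ [1, 5) ∪ [15, 21) ∪ [25, 29)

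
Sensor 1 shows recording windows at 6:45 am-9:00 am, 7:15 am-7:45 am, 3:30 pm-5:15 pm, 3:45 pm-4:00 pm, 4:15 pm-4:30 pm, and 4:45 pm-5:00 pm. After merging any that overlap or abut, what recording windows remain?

6:45 am-9:00 am, 3:30 pm-5:15 pm

7:15 am-7:45 am overlaps/touches 6:45 am-9:00 am → extend to 6:45 am-9:00 am.
3:30 pm-5:15 pm is disjoint → start new block.
3:45 pm-4:00 pm overlaps/touches 3:30 pm-5:15 pm → extend to 3:30 pm-5:15 pm.
4:15 pm-4:30 pm overlaps/touches 3:30 pm-5:15 pm → extend to 3:30 pm-5:15 pm.
4:45 pm-5:00 pm overlaps/touches 3:30 pm-5:15 pm → extend to 3:30 pm-5:15 pm.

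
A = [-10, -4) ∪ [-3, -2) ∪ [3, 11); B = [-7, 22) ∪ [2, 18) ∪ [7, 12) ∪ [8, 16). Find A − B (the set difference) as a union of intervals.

[-10, -7)

B, merged: [-7, 22).
[-10, -4) \ B = [-10, -7).
[-3, -2): entirely removed.
[3, 11): entirely removed.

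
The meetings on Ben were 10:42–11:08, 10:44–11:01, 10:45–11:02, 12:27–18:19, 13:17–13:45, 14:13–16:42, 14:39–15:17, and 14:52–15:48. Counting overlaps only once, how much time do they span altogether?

Merged: 10:42–11:08, 12:27–18:19.
Lengths: 26 min + 5 h 52 min = 6 h 18 min.

6 h 18 min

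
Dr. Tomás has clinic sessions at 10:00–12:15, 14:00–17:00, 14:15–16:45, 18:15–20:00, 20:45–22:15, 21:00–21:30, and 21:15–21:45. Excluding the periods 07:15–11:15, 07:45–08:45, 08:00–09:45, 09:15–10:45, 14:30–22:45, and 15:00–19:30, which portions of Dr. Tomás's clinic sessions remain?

First set merges to 10:00-12:15, 14:00-17:00, 18:15-20:00, 20:45-22:15.
Second set merges to 07:15-11:15, 14:30-22:45.
10:00-12:15 minus B → 11:15-12:15.
14:00-17:00 minus B → 14:00-14:30.
18:15-20:00: fully covered by B → removed.
20:45-22:15: fully covered by B → removed.

11:15-12:15, 14:00-14:30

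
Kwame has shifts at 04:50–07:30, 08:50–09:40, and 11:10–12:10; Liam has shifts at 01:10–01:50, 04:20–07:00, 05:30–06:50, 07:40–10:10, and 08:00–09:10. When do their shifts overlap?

04:50-07:00, 08:50-09:40

Merge the second list: 01:10-01:50, 04:20-07:00, 07:40-10:10.
04:50-07:30 ∩ B → 04:50-07:00.
08:50-09:40 ∩ B → 08:50-09:40.
11:10-12:10 meets no B interval.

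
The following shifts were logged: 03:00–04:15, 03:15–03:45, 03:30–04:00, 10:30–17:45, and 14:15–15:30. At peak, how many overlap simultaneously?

Sweep endpoints in order; track running count of active intervals.
Peak of 3 reached at 03:30.

3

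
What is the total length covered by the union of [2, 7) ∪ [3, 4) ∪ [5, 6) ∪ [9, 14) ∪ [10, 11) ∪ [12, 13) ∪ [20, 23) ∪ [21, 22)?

13

Merged: [2, 7), [9, 14), [20, 23).
Lengths: 5 + 5 + 3 = 13.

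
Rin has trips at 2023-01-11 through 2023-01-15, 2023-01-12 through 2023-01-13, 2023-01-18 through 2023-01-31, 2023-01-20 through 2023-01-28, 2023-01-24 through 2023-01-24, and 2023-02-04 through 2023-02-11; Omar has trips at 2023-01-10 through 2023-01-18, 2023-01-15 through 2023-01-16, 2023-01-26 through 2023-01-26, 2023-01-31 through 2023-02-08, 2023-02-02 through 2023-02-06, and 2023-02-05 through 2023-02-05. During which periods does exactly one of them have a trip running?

Merge the first list: 2023-01-11 through 2023-01-15, 2023-01-18 through 2023-01-31, 2023-02-04 through 2023-02-11.
Merge the second list: 2023-01-10 through 2023-01-18, 2023-01-26 through 2023-01-26, 2023-01-31 through 2023-02-08.
A \ B = 2023-01-19 through 2023-01-25, 2023-01-27 through 2023-01-30, 2023-02-09 through 2023-02-11.
B \ A = 2023-01-10 through 2023-01-10, 2023-01-16 through 2023-01-17, 2023-02-01 through 2023-02-03.
Union of the two gives the symmetric difference.

2023-01-10 through 2023-01-10, 2023-01-16 through 2023-01-17, 2023-01-19 through 2023-01-25, 2023-01-27 through 2023-01-30, 2023-02-01 through 2023-02-03, 2023-02-09 through 2023-02-11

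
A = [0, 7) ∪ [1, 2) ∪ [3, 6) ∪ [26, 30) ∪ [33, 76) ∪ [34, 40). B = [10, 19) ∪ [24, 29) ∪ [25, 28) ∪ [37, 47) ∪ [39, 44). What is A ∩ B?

First set merges to [0, 7), [26, 30), [33, 76).
Second set merges to [10, 19), [24, 29), [37, 47).
[0, 7) meets no B interval.
[26, 30) ∩ B → [26, 29).
[33, 76) ∩ B → [37, 47).

[26, 29) ∪ [37, 47)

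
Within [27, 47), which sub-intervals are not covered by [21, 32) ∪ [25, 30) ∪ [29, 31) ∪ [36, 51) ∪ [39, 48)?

[32, 36)

After merging, the occupied span is [21, 32), [36, 51).
Gaps within [27, 47): [32, 36).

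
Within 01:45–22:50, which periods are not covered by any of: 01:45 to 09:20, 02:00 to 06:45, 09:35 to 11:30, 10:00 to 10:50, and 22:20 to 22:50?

09:20–09:35, 11:30–22:20

After merging, the occupied span is 01:45–09:20, 09:35–11:30, 22:20–22:50.
Gaps within 01:45–22:50: 09:20–09:35, 11:30–22:20.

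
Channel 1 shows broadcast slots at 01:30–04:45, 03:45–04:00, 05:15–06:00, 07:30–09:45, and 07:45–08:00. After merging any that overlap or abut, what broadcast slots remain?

01:30–04:45, 05:15–06:00, 07:30–09:45

03:45–04:00 overlaps/touches 01:30–04:45 → extend to 01:30–04:45.
05:15–06:00 is disjoint → start new block.
07:30–09:45 is disjoint → start new block.
07:45–08:00 overlaps/touches 07:30–09:45 → extend to 07:30–09:45.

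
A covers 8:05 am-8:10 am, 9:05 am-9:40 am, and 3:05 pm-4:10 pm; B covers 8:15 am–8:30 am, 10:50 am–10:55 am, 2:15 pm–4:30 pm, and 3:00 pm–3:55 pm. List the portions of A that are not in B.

8:05 am–8:10 am, 9:05 am–9:40 am

Merge the second list: 8:15 am–8:30 am, 10:50 am–10:55 am, 2:15 pm–4:30 pm.
8:05 am–8:10 am: no B overlap → unchanged.
9:05 am–9:40 am: no B overlap → unchanged.
3:05 pm–4:10 pm: fully covered by B → removed.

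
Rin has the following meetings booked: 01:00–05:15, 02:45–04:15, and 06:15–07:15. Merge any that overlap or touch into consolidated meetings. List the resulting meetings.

01:00–05:15, 06:15–07:15

02:45–04:15 overlaps/touches 01:00–05:15 → extend to 01:00–05:15.
06:15–07:15 is disjoint → start new block.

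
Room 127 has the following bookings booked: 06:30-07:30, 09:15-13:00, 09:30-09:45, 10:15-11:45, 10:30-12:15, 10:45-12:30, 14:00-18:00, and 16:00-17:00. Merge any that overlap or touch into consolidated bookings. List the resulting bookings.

09:15–13:00 is disjoint → start new block.
09:30–09:45 overlaps/touches 09:15–13:00 → extend to 09:15–13:00.
10:15–11:45 overlaps/touches 09:15–13:00 → extend to 09:15–13:00.
10:30–12:15 overlaps/touches 09:15–13:00 → extend to 09:15–13:00.
10:45–12:30 overlaps/touches 09:15–13:00 → extend to 09:15–13:00.
14:00–18:00 is disjoint → start new block.
16:00–17:00 overlaps/touches 14:00–18:00 → extend to 14:00–18:00.

06:30–07:30, 09:15–13:00, 14:00–18:00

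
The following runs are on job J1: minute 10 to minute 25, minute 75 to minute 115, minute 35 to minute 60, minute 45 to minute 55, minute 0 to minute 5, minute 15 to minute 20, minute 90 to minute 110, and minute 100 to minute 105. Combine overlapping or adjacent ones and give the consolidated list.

Sort by start: minute 0 to minute 5, minute 10 to minute 25, minute 15 to minute 20, minute 35 to minute 60, minute 45 to minute 55, minute 75 to minute 115, minute 90 to minute 110, minute 100 to minute 105.
minute 10 to minute 25 is disjoint → start new block.
minute 15 to minute 20 overlaps/touches minute 10 to minute 25 → extend to minute 10 to minute 25.
minute 35 to minute 60 is disjoint → start new block.
minute 45 to minute 55 overlaps/touches minute 35 to minute 60 → extend to minute 35 to minute 60.
minute 75 to minute 115 is disjoint → start new block.
minute 90 to minute 110 overlaps/touches minute 75 to minute 115 → extend to minute 75 to minute 115.
minute 100 to minute 105 overlaps/touches minute 75 to minute 115 → extend to minute 75 to minute 115.

minute 0 to minute 5, minute 10 to minute 25, minute 35 to minute 60, minute 75 to minute 115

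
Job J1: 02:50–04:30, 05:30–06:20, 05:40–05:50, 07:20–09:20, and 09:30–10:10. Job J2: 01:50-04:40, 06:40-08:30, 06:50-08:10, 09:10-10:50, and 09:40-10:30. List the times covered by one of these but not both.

Merge the first list: 02:50–04:30, 05:30–06:20, 07:20–09:20, 09:30–10:10.
Merge the second list: 01:50–04:40, 06:40–08:30, 09:10–10:50.
A but not B: 05:30–06:20, 08:30–09:10.
B but not A: 01:50–02:50, 04:30–04:40, 06:40–07:20, 09:20–09:30, 10:10–10:50.
Combining gives A △ B.

01:50–02:50, 04:30–04:40, 05:30–06:20, 06:40–07:20, 08:30–09:10, 09:20–09:30, 10:10–10:50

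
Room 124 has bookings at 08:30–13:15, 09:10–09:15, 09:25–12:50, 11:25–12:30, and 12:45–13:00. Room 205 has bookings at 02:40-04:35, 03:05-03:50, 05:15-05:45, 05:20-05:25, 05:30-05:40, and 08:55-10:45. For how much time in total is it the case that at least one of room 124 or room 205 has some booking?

7 h 10 min

First set merges to 08:30-13:15.
Second set merges to 02:40-04:35, 05:15-05:45, 08:55-10:45.
A ∪ B = 02:40-04:35, 05:15-05:45, 08:30-13:15.
Total: 1 h 55 min + 30 min + 4 h 45 min = 7 h 10 min.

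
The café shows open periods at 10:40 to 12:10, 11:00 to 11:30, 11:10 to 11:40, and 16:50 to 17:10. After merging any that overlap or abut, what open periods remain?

10:40–12:10, 16:50–17:10

11:00–11:30 overlaps/touches 10:40–12:10 → extend to 10:40–12:10.
11:10–11:40 overlaps/touches 10:40–12:10 → extend to 10:40–12:10.
16:50–17:10 is disjoint → start new block.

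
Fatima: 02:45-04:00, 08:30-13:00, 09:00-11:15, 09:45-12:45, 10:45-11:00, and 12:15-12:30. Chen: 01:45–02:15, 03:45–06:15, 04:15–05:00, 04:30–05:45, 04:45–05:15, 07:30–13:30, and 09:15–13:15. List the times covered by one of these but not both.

Merge the first list: 02:45–04:00, 08:30–13:00.
Merge the second list: 01:45–02:15, 03:45–06:15, 07:30–13:30.
Only in the first: 02:45–03:45.
Only in the second: 01:45–02:15, 04:00–06:15, 07:30–08:30, 13:00–13:30.
Together these are the periods covered by exactly one.

01:45–02:15, 02:45–03:45, 04:00–06:15, 07:30–08:30, 13:00–13:30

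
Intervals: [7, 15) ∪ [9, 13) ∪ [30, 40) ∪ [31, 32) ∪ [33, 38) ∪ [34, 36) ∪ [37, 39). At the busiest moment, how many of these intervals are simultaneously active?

At 34, 3 of the intervals are simultaneously active.
No point has more.

3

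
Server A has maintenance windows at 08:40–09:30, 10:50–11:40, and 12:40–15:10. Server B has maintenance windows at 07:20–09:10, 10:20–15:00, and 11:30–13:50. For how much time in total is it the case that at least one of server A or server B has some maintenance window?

Second set merges to 07:20–09:10, 10:20–15:00.
A ∪ B = 07:20–09:30, 10:20–15:10.
Total: 2 h 10 min + 4 h 50 min = 7 h.

7 h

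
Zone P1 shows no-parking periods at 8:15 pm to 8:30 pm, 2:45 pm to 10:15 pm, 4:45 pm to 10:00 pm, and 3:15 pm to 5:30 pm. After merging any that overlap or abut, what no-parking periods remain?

Sort by start: 2:45 pm–10:15 pm, 3:15 pm–5:30 pm, 4:45 pm–10:00 pm, 8:15 pm–8:30 pm.
3:15 pm–5:30 pm overlaps/touches 2:45 pm–10:15 pm → extend to 2:45 pm–10:15 pm.
4:45 pm–10:00 pm overlaps/touches 2:45 pm–10:15 pm → extend to 2:45 pm–10:15 pm.
8:15 pm–8:30 pm overlaps/touches 2:45 pm–10:15 pm → extend to 2:45 pm–10:15 pm.

2:45 pm–10:15 pm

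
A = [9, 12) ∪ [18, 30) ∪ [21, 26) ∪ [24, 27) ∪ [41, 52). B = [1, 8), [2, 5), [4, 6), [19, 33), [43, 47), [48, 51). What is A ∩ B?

[19, 30) ∪ [43, 47) ∪ [48, 51)

First set merges to [9, 12), [18, 30), [41, 52).
Second set merges to [1, 8), [19, 33), [43, 47), [48, 51).
[9, 12): no overlap with the second set.
[18, 30) meets the second set on [19, 30).
[41, 52) meets the second set on [43, 47), [48, 51).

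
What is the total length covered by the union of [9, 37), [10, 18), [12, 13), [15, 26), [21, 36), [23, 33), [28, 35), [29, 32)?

28

Merged: [9, 37).
Length: 28.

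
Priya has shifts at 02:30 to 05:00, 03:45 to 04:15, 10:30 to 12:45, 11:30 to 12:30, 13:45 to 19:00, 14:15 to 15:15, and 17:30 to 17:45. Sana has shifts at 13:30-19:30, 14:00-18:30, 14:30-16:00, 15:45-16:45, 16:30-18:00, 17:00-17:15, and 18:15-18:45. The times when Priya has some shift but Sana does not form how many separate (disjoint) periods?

A, merged: 02:30–05:00, 10:30–12:45, 13:45–19:00.
B, merged: 13:30–19:30.
A \ B = 02:30–05:00, 10:30–12:45.
That is 2 disjoint pieces.

2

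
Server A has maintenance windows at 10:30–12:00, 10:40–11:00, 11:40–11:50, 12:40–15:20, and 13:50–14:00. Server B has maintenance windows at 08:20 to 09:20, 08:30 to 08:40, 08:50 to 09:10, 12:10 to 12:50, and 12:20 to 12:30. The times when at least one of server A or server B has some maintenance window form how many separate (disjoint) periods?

3

Merge the first list: 10:30–12:00, 12:40–15:20.
Merge the second list: 08:20–09:20, 12:10–12:50.
A ∪ B = 08:20–09:20, 10:30–12:00, 12:10–15:20.
That is 3 disjoint pieces.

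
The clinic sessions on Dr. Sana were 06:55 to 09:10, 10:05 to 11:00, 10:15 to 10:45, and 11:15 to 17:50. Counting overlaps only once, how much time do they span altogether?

9 h 45 min

Merged: 06:55–09:10, 10:05–11:00, 11:15–17:50.
Lengths: 2 h 15 min + 55 min + 6 h 35 min = 9 h 45 min.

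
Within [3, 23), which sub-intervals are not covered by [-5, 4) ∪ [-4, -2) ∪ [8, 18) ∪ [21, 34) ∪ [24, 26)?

The merged coverage is [-5, 4), [8, 18), [21, 34).
Complement within [3, 23): [4, 8), [18, 21).

[4, 8) ∪ [18, 21)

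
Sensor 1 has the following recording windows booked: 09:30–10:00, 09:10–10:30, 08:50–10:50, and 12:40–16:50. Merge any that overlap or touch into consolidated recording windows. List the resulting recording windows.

Sort by start: 08:50–10:50, 09:10–10:30, 09:30–10:00, 12:40–16:50.
09:10–10:30 overlaps/touches 08:50–10:50 → extend to 08:50–10:50.
09:30–10:00 overlaps/touches 08:50–10:50 → extend to 08:50–10:50.
12:40–16:50 is disjoint → start new block.

08:50–10:50, 12:40–16:50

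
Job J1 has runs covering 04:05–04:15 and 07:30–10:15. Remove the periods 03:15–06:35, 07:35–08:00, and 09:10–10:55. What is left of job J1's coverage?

04:05–04:15: fully covered by B → removed.
07:30–10:15 minus B → 07:30–07:35, 08:00–09:10.

07:30–07:35, 08:00–09:10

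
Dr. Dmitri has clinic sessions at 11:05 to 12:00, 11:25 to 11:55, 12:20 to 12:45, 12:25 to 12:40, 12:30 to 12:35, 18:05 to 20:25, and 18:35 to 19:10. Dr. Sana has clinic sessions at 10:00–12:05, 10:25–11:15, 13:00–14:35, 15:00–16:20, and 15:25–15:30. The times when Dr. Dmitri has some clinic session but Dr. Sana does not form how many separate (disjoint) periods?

2

First set merges to 11:05-12:00, 12:20-12:45, 18:05-20:25.
Second set merges to 10:00-12:05, 13:00-14:35, 15:00-16:20.
A \ B = 12:20-12:45, 18:05-20:25.
That is 2 disjoint pieces.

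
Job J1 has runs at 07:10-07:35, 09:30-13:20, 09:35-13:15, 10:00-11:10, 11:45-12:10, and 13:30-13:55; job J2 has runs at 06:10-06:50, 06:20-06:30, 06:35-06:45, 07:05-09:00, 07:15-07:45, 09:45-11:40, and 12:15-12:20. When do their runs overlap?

First set merges to 07:10–07:35, 09:30–13:20, 13:30–13:55.
Second set merges to 06:10–06:50, 07:05–09:00, 09:45–11:40, 12:15–12:20.
07:10–07:35 overlaps B on 07:10–07:35.
09:30–13:20 overlaps B on 09:45–11:40, 12:15–12:20.
13:30–13:55 falls entirely outside B.

07:10–07:35, 09:45–11:40, 12:15–12:20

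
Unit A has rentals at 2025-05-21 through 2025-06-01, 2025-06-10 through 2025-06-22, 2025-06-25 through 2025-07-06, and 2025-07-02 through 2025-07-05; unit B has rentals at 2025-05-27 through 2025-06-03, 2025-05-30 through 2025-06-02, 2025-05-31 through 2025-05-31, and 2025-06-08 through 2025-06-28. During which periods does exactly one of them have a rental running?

2025-05-21 through 2025-05-26, 2025-06-02 through 2025-06-03, 2025-06-08 through 2025-06-09, 2025-06-23 through 2025-06-24, 2025-06-29 through 2025-07-06

A, merged: 2025-05-21 through 2025-06-01, 2025-06-10 through 2025-06-22, 2025-06-25 through 2025-07-06.
B, merged: 2025-05-27 through 2025-06-03, 2025-06-08 through 2025-06-28.
A \ B = 2025-05-21 through 2025-05-26, 2025-06-29 through 2025-07-06.
B \ A = 2025-06-02 through 2025-06-03, 2025-06-08 through 2025-06-09, 2025-06-23 through 2025-06-24.
Union of the two gives the symmetric difference.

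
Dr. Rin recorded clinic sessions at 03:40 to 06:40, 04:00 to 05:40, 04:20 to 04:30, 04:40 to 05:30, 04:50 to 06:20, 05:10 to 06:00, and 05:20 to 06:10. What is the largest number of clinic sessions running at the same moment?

Walk the sorted start/end points keeping a running depth.
The depth first hits 6 at 05:20.

6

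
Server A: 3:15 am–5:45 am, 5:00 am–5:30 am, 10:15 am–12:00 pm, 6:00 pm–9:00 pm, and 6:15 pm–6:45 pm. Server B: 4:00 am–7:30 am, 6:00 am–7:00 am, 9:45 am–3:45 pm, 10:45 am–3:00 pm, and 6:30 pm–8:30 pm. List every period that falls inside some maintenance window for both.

4:00 am-5:45 am, 10:15 am-12:00 pm, 6:30 pm-8:30 pm

A, merged: 3:15 am-5:45 am, 10:15 am-12:00 pm, 6:00 pm-9:00 pm.
B, merged: 4:00 am-7:30 am, 9:45 am-3:45 pm, 6:30 pm-8:30 pm.
3:15 am-5:45 am ∩ B → 4:00 am-5:45 am.
10:15 am-12:00 pm ∩ B → 10:15 am-12:00 pm.
6:00 pm-9:00 pm ∩ B → 6:30 pm-8:30 pm.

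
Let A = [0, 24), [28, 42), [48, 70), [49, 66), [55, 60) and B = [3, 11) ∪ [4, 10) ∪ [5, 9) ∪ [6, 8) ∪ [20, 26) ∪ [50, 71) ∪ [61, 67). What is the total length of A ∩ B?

32

Merge the first list: [0, 24), [28, 42), [48, 70).
Merge the second list: [3, 11), [20, 26), [50, 71).
A ∩ B = [3, 11), [20, 24), [50, 70).
Total: 8 + 4 + 20 = 32.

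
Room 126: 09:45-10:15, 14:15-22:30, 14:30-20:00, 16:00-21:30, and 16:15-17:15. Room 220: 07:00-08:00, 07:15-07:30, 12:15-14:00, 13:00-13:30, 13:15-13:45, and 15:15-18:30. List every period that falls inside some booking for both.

15:15–18:30

A, merged: 09:45–10:15, 14:15–22:30.
B, merged: 07:00–08:00, 12:15–14:00, 15:15–18:30.
09:45–10:15 meets no B interval.
14:15–22:30 ∩ B → 15:15–18:30.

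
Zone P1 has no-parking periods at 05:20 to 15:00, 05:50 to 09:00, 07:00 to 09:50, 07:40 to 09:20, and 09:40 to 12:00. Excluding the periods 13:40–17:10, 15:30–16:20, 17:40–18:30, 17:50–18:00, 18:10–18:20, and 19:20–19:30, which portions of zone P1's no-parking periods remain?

Merge the first list: 05:20–15:00.
Merge the second list: 13:40–17:10, 17:40–18:30, 19:20–19:30.
05:20–15:00 minus B → 05:20–13:40.

05:20–13:40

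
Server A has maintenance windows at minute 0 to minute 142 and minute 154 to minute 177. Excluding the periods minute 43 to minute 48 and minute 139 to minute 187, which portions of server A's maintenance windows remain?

minute 0 to minute 43, minute 48 to minute 139

minute 0 to minute 142 minus B → minute 0 to minute 43, minute 48 to minute 139.
minute 154 to minute 177: fully covered by B → removed.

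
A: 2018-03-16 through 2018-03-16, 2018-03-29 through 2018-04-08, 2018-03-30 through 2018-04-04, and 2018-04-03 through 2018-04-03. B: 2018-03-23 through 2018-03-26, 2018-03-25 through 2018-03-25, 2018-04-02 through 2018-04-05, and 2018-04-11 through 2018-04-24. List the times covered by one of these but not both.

2018-03-16 through 2018-03-16, 2018-03-23 through 2018-03-26, 2018-03-29 through 2018-04-01, 2018-04-06 through 2018-04-08, 2018-04-11 through 2018-04-24

First set merges to 2018-03-16 through 2018-03-16, 2018-03-29 through 2018-04-08.
Second set merges to 2018-03-23 through 2018-03-26, 2018-04-02 through 2018-04-05, 2018-04-11 through 2018-04-24.
A but not B: 2018-03-16 through 2018-03-16, 2018-03-29 through 2018-04-01, 2018-04-06 through 2018-04-08.
B but not A: 2018-03-23 through 2018-03-26, 2018-04-11 through 2018-04-24.
Combining gives A △ B.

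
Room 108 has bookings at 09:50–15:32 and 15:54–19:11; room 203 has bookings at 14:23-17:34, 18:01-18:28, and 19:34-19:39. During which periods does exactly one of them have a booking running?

A but not B: 09:50–14:23, 17:34–18:01, 18:28–19:11.
B but not A: 15:32–15:54, 19:34–19:39.
Combining gives A △ B.

09:50–14:23, 15:32–15:54, 17:34–18:01, 18:28–19:11, 19:34–19:39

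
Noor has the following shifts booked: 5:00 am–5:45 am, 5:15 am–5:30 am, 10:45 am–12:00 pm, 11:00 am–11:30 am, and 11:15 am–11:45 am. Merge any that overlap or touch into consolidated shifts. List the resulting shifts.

5:15 am–5:30 am overlaps/touches 5:00 am–5:45 am → extend to 5:00 am–5:45 am.
10:45 am–12:00 pm is disjoint → start new block.
11:00 am–11:30 am overlaps/touches 10:45 am–12:00 pm → extend to 10:45 am–12:00 pm.
11:15 am–11:45 am overlaps/touches 10:45 am–12:00 pm → extend to 10:45 am–12:00 pm.

5:00 am–5:45 am, 10:45 am–12:00 pm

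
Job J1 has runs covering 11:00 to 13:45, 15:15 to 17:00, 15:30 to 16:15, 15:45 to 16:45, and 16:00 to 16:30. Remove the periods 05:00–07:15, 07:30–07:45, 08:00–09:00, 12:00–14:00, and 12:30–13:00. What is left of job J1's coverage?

11:00-12:00, 15:15-17:00

Merge the first list: 11:00-13:45, 15:15-17:00.
Merge the second list: 05:00-07:15, 07:30-07:45, 08:00-09:00, 12:00-14:00.
11:00-13:45 \ B = 11:00-12:00.
15:15-17:00: nothing removed.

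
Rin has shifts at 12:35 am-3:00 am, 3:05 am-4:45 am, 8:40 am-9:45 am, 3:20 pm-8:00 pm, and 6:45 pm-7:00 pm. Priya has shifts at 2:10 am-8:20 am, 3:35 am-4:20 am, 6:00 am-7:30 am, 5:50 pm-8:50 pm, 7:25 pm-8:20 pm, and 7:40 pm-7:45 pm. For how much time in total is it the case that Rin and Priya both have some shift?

4 h 40 min

Merge the first list: 12:35 am-3:00 am, 3:05 am-4:45 am, 8:40 am-9:45 am, 3:20 pm-8:00 pm.
Merge the second list: 2:10 am-8:20 am, 5:50 pm-8:50 pm.
A ∩ B = 2:10 am-3:00 am, 3:05 am-4:45 am, 5:50 pm-8:00 pm.
Total: 50 min + 1 h 40 min + 2 h 10 min = 4 h 40 min.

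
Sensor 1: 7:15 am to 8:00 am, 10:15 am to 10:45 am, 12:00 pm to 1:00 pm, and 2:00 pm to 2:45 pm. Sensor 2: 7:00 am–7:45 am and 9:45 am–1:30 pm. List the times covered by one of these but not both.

7:00 am-7:15 am, 7:45 am-8:00 am, 9:45 am-10:15 am, 10:45 am-12:00 pm, 1:00 pm-1:30 pm, 2:00 pm-2:45 pm

A but not B: 7:45 am-8:00 am, 2:00 pm-2:45 pm.
B but not A: 7:00 am-7:15 am, 9:45 am-10:15 am, 10:45 am-12:00 pm, 1:00 pm-1:30 pm.
Combining gives A △ B.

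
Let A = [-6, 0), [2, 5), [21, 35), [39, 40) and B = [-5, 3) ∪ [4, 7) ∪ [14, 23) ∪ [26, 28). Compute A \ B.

[-6, 0) minus B → [-6, -5).
[2, 5) minus B → [3, 4).
[21, 35) minus B → [23, 26), [28, 35).
[39, 40): no B overlap → unchanged.

[-6, -5) ∪ [3, 4) ∪ [23, 26) ∪ [28, 35) ∪ [39, 40)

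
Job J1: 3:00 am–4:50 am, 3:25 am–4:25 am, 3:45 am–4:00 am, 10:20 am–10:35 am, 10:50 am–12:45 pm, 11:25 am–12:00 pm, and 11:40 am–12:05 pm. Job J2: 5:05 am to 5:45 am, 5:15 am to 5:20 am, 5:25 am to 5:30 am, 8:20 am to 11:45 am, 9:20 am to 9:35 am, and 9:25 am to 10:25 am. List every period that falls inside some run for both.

10:20 am-10:35 am, 10:50 am-11:45 am

First set merges to 3:00 am-4:50 am, 10:20 am-10:35 am, 10:50 am-12:45 pm.
Second set merges to 5:05 am-5:45 am, 8:20 am-11:45 am.
3:00 am-4:50 am: no overlap with the second set.
10:20 am-10:35 am meets the second set on 10:20 am-10:35 am.
10:50 am-12:45 pm meets the second set on 10:50 am-11:45 am.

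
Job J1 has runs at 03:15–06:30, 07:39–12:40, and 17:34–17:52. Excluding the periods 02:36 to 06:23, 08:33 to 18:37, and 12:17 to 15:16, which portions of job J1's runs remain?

06:23–06:30, 07:39–08:33

Second set merges to 02:36–06:23, 08:33–18:37.
03:15–06:30 minus B → 06:23–06:30.
07:39–12:40 minus B → 07:39–08:33.
17:34–17:52: fully covered by B → removed.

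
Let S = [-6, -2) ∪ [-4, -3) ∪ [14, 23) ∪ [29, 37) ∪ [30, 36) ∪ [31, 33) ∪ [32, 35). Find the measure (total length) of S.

21

Merged: [-6, -2), [14, 23), [29, 37).
Lengths: 4 + 9 + 8 = 21.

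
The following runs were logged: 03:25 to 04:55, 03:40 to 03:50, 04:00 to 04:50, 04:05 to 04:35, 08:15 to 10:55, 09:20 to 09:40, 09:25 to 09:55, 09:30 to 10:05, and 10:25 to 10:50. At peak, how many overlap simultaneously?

Sweep endpoints in order; track running count of active intervals.
Peak of 4 reached at 09:30.

4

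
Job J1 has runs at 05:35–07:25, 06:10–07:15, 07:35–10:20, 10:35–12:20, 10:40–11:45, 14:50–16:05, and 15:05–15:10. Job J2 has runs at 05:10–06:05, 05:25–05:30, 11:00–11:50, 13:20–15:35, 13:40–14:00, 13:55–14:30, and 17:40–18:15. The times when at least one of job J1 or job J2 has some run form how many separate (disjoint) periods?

5

Merge the first list: 05:35–07:25, 07:35–10:20, 10:35–12:20, 14:50–16:05.
Merge the second list: 05:10–06:05, 11:00–11:50, 13:20–15:35, 17:40–18:15.
A ∪ B = 05:10–07:25, 07:35–10:20, 10:35–12:20, 13:20–16:05, 17:40–18:15.
That is 5 disjoint pieces.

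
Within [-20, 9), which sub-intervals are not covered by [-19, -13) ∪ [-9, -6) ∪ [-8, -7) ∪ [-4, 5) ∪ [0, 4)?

After merging, the occupied span is [-19, -13), [-9, -6), [-4, 5).
Complement within [-20, 9): [-20, -19), [-13, -9), [-6, -4), [5, 9).

[-20, -19) ∪ [-13, -9) ∪ [-6, -4) ∪ [5, 9)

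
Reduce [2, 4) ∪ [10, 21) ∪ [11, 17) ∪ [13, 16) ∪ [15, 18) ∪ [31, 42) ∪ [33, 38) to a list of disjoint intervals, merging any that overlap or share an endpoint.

[2, 4) ∪ [10, 21) ∪ [31, 42)

[10, 21) is disjoint → start new block.
[11, 17) overlaps/touches [10, 21) → extend to [10, 21).
[13, 16) overlaps/touches [10, 21) → extend to [10, 21).
[15, 18) overlaps/touches [10, 21) → extend to [10, 21).
[31, 42) is disjoint → start new block.
[33, 38) overlaps/touches [31, 42) → extend to [31, 42).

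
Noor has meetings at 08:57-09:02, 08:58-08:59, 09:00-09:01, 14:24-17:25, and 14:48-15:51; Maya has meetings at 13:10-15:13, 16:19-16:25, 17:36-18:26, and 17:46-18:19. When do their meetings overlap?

Merge the first list: 08:57-09:02, 14:24-17:25.
Merge the second list: 13:10-15:13, 16:19-16:25, 17:36-18:26.
08:57-09:02: no overlap with the second set.
14:24-17:25 meets the second set on 14:24-15:13, 16:19-16:25.

14:24-15:13, 16:19-16:25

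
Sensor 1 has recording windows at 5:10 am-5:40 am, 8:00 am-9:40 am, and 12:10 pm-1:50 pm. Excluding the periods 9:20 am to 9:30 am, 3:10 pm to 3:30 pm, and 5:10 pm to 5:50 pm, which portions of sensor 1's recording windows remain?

5:10 am–5:40 am: nothing removed.
8:00 am–9:40 am \ B = 8:00 am–9:20 am, 9:30 am–9:40 am.
12:10 pm–1:50 pm: nothing removed.

5:10 am–5:40 am, 8:00 am–9:20 am, 9:30 am–9:40 am, 12:10 pm–1:50 pm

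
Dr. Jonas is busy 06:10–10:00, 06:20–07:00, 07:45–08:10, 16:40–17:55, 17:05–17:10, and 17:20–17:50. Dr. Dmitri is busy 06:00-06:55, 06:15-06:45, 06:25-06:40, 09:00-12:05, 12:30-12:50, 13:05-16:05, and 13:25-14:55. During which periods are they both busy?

06:10-06:55, 09:00-10:00

First set merges to 06:10-10:00, 16:40-17:55.
Second set merges to 06:00-06:55, 09:00-12:05, 12:30-12:50, 13:05-16:05.
06:10-10:00 ∩ B → 06:10-06:55, 09:00-10:00.
16:40-17:55 meets no B interval.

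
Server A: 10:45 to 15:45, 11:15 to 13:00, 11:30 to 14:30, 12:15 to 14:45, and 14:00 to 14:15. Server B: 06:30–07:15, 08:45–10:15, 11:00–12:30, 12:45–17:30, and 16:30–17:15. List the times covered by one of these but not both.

Merge the first list: 10:45-15:45.
Merge the second list: 06:30-07:15, 08:45-10:15, 11:00-12:30, 12:45-17:30.
A \ B = 10:45-11:00, 12:30-12:45.
B \ A = 06:30-07:15, 08:45-10:15, 15:45-17:30.
Union of the two gives the symmetric difference.

06:30-07:15, 08:45-10:15, 10:45-11:00, 12:30-12:45, 15:45-17:30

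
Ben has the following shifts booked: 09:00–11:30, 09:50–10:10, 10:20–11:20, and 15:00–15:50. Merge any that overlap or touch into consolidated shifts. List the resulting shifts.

09:50-10:10 overlaps/touches 09:00-11:30 → extend to 09:00-11:30.
10:20-11:20 overlaps/touches 09:00-11:30 → extend to 09:00-11:30.
15:00-15:50 is disjoint → start new block.

09:00-11:30, 15:00-15:50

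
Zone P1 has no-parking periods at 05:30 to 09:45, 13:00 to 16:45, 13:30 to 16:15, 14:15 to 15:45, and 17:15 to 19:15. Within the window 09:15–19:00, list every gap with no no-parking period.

After merging, the occupied span is 05:30–09:45, 13:00–16:45, 17:15–19:15.
Complement within 09:15–19:00: 09:45–13:00, 16:45–17:15.

09:45–13:00, 16:45–17:15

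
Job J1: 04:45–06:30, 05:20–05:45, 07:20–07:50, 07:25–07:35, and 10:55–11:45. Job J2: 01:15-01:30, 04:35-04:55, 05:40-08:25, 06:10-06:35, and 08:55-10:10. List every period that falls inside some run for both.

04:45–04:55, 05:40–06:30, 07:20–07:50

First set merges to 04:45–06:30, 07:20–07:50, 10:55–11:45.
Second set merges to 01:15–01:30, 04:35–04:55, 05:40–08:25, 08:55–10:10.
04:45–06:30 meets the second set on 04:45–04:55, 05:40–06:30.
07:20–07:50 meets the second set on 07:20–07:50.
10:55–11:45: no overlap with the second set.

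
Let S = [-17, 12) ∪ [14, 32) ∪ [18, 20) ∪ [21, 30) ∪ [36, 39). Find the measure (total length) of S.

Merged: [-17, 12), [14, 32), [36, 39).
Lengths: 29 + 18 + 3 = 50.

50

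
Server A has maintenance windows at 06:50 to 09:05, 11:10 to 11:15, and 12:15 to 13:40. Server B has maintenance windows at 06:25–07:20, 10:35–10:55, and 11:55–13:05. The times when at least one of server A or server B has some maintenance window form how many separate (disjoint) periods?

4

A ∪ B = 06:25–09:05, 10:35–10:55, 11:10–11:15, 11:55–13:40.
That is 4 disjoint pieces.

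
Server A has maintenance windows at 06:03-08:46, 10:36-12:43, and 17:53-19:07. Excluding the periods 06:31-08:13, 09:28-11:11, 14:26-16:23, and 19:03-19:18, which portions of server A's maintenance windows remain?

06:03–06:31, 08:13–08:46, 11:11–12:43, 17:53–19:03

06:03–08:46 with B removed leaves 06:03–06:31, 08:13–08:46.
10:36–12:43 with B removed leaves 11:11–12:43.
17:53–19:07 with B removed leaves 17:53–19:03.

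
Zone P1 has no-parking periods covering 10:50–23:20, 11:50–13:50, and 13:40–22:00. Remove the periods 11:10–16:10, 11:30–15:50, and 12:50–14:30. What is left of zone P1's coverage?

10:50-11:10, 16:10-23:20

Merge the first list: 10:50-23:20.
Merge the second list: 11:10-16:10.
10:50-23:20 minus B → 10:50-11:10, 16:10-23:20.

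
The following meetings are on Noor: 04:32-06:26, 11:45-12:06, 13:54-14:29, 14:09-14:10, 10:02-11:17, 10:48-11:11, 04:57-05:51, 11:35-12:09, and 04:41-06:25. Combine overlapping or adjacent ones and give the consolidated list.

Sort by start: 04:32–06:26, 04:41–06:25, 04:57–05:51, 10:02–11:17, 10:48–11:11, 11:35–12:09, 11:45–12:06, 13:54–14:29, 14:09–14:10.
04:41–06:25 overlaps/touches 04:32–06:26 → extend to 04:32–06:26.
04:57–05:51 overlaps/touches 04:32–06:26 → extend to 04:32–06:26.
10:02–11:17 is disjoint → start new block.
10:48–11:11 overlaps/touches 10:02–11:17 → extend to 10:02–11:17.
11:35–12:09 is disjoint → start new block.
11:45–12:06 overlaps/touches 11:35–12:09 → extend to 11:35–12:09.
13:54–14:29 is disjoint → start new block.
14:09–14:10 overlaps/touches 13:54–14:29 → extend to 13:54–14:29.

04:32–06:26, 10:02–11:17, 11:35–12:09, 13:54–14:29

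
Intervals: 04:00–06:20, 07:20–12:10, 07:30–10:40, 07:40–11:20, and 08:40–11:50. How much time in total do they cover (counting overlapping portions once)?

Merged: 04:00–06:20, 07:20–12:10.
Lengths: 2 h 20 min + 4 h 50 min = 7 h 10 min.

7 h 10 min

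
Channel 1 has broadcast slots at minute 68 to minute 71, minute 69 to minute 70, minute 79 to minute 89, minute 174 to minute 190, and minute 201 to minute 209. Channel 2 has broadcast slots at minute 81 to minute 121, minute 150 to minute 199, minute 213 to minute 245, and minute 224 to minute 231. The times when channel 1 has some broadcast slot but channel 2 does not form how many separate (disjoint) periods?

3

Merge the first list: minute 68 to minute 71, minute 79 to minute 89, minute 174 to minute 190, minute 201 to minute 209.
Merge the second list: minute 81 to minute 121, minute 150 to minute 199, minute 213 to minute 245.
A \ B = minute 68 to minute 71, minute 79 to minute 81, minute 201 to minute 209.
That is 3 disjoint pieces.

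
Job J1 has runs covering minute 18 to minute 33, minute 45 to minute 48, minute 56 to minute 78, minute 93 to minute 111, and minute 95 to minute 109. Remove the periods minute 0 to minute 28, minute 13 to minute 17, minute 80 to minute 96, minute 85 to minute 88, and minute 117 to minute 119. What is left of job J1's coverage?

A, merged: minute 18 to minute 33, minute 45 to minute 48, minute 56 to minute 78, minute 93 to minute 111.
B, merged: minute 0 to minute 28, minute 80 to minute 96, minute 117 to minute 119.
minute 18 to minute 33 minus B → minute 28 to minute 33.
minute 45 to minute 48: no B overlap → unchanged.
minute 56 to minute 78: no B overlap → unchanged.
minute 93 to minute 111 minus B → minute 96 to minute 111.

minute 28 to minute 33, minute 45 to minute 48, minute 56 to minute 78, minute 96 to minute 111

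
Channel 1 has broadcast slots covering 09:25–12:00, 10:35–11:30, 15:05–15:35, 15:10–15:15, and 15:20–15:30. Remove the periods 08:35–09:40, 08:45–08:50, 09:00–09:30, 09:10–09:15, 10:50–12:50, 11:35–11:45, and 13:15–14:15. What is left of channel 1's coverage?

09:40-10:50, 15:05-15:35

A, merged: 09:25-12:00, 15:05-15:35.
B, merged: 08:35-09:40, 10:50-12:50, 13:15-14:15.
09:25-12:00 minus B → 09:40-10:50.
15:05-15:35: no B overlap → unchanged.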